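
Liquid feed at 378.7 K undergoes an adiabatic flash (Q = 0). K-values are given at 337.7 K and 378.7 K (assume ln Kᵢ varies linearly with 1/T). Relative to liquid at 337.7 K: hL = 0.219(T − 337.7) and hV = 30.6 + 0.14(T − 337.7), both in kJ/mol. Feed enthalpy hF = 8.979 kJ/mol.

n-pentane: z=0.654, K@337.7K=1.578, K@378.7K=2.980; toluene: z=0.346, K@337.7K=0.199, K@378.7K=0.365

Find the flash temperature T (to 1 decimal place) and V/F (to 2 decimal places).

Adiabatic flash: solve Rachford–Rice at each trial T, then check hF = ψ·hV(T) + (1−ψ)·hL(T).
  T = 337.7 K: K = (1.578, 0.199), RR gives ψ = 0.218, H_out = 6.667 kJ/mol
  T = 378.7 K: K = (2.980, 0.365), RR gives ψ = 0.855, H_out = 32.377 kJ/mol
  T = 358.2 K: K = (2.208, 0.274), RR gives ψ = 0.615, H_out = 22.306 kJ/mol
  T = 347.9 K: K = (1.874, 0.235), RR gives ψ = 0.459, H_out = 15.901 kJ/mol
  T = 342.8 K: K = (1.722, 0.216), RR gives ψ = 0.355, H_out = 11.847 kJ/mol
  T = 340.2 K: K = (1.648, 0.207), RR gives ψ = 0.291, H_out = 9.389 kJ/mol
  T = 338.9 K: K = (1.611, 0.203), RR gives ψ = 0.254, H_out = 8.024 kJ/mol
Linear interpolation between T = 338.9 (H_out = 8.024) and T = 340.2 (H_out = 9.389) on hF = 8.979 gives T ≈ 339.8 K, at which ψ = 0.28.

T = 339.8 K, V/F = 0.28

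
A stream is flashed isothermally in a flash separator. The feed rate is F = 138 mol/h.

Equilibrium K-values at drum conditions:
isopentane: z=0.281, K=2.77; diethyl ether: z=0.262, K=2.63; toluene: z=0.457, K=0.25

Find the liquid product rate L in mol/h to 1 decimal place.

Material balance + equilibrium reduce to Σ zᵢ(Kᵢ−1)/(1+β(Kᵢ−1)) = 0.
g(0) = ΣzᵢKᵢ − 1 = 0.582 and g(1) = 1 − Σzᵢ/Kᵢ = -1.029, so a root lies in (0, 1).
Iterate (Newton) starting at β = 0.5:
  β = 0.500: g = -0.0492, g' = -1.117 → β = 0.456
  β = 0.456: g = -0.0006, g' = -1.092 → β = 0.455
Converged at β = 0.455.
Then V = β·F = 0.4554·138 = 62.8 mol/h and L = F − V = 75.2 mol/h.

L = 75.2 mol/h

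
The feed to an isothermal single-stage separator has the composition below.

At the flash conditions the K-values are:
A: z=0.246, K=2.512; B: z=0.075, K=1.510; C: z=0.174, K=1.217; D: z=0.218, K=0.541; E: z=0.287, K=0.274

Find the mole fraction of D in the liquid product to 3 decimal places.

x_D = 0.241

Rachford–Rice: g(ψ) = Σ zᵢ(Kᵢ−1)/(1+ψ(Kᵢ−1)) = 0.
g(0) = ΣzᵢKᵢ − 1 = 0.140 and g(1) = 1 − Σzᵢ/Kᵢ = -0.741, so a root lies in (0, 1).
Newton–Raphson from ψ = 0.5:
  ψ = 0.500: g = -0.1806, g' = -0.652 → ψ = 0.223
  ψ = 0.223: g = -0.0115, g' = -0.610 → ψ = 0.204
Converged at ψ = 0.204.
Compositions from xᵢ = zᵢ/(1+ψ(Kᵢ−1)), yᵢ = Kᵢxᵢ:
  A: x = 0.188, y = 0.472
  B: x = 0.068, y = 0.103
  C: x = 0.167, y = 0.203
  D: x = 0.241, y = 0.130
  E: x = 0.337, y = 0.092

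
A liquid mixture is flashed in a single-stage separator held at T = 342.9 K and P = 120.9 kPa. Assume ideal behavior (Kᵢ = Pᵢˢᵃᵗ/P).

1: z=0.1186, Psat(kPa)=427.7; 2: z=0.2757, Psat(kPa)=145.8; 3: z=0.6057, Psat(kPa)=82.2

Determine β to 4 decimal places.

Raoult's law: Kᵢ = Pᵢˢᵃᵗ/P = Pᵢˢᵃᵗ/120.9.
  K_1 = 427.7/120.9 = 3.537634, K_2 = 145.8/120.9 = 1.205955, K_3 = 82.2/120.9 = 0.679901
Newton iteration, β⁰ = 0.5:
  β = 0.5000: g = -0.04670, g' = -0.2459 → β = 0.3101
  β = 0.3101: g = 0.00653, g' = -0.3260 → β = 0.3302
  β = 0.3302: g = 0.00012, g' = -0.3140 → β = 0.3306
Converged at β = 0.3306.

β = 0.3306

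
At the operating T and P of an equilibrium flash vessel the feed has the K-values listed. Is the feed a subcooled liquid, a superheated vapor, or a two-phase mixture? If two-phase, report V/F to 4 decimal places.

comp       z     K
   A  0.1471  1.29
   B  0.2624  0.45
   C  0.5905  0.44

ΣzᵢKᵢ = 0.5677; Σzᵢ/Kᵢ = 2.0392.
Since ΣzᵢKᵢ < 1 the mixture is below its bubble point — single liquid phase.

subcooled liquid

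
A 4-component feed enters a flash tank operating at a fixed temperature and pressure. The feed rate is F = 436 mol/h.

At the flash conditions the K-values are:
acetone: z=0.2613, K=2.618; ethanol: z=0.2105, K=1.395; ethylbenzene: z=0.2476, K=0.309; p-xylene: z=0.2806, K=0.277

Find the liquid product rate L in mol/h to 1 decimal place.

Let ψ = V/F and solve Σ zᵢ(Kᵢ−1)/(1+ψ(Kᵢ−1)) = 0.
g(0) = ΣzᵢKᵢ − 1 = 0.1320 and g(1) = 1 − Σzᵢ/Kᵢ = -1.0650, so a root lies in (0, 1).
Iterate (Newton) starting at ψ = 0.5:
  ψ = 0.5000: g = -0.27600, g' = -0.8677 → ψ = 0.1819
  ψ = 0.1819: g = -0.02508, g' = -0.7860 → ψ = 0.1500
  ψ = 0.1500: g = 0.00027, g' = -0.8039 → ψ = 0.1504
Converged at ψ = 0.1504.
Then V = ψ·F = 0.1504·436 = 65.6 mol/h and L = F − V = 370.4 mol/h.

L = 370.4 mol/h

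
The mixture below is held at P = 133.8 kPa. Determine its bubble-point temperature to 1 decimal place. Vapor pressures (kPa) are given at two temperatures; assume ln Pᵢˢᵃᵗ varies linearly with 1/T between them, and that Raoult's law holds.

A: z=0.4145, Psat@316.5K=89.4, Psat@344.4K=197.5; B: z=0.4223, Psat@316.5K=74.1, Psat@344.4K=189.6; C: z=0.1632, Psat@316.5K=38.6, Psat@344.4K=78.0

T = 335.2 K

Bubble-point temperature: ΣzᵢPᵢˢᵃᵗ(T) = P. Interpolate ln Pᵢˢᵃᵗ = aᵢ + bᵢ/T.
  T = 316.5 K: ΣzᵢPᵢˢᵃᵗ = 74.65 kPa
  T = 344.4 K: ΣzᵢPᵢˢᵃᵗ = 174.66 kPa
  T = 330.4 K: ΣzᵢPᵢˢᵃᵗ = 115.98 kPa
  T = 337.4 K: ΣzᵢPᵢˢᵃᵗ = 142.90 kPa
  T = 333.9 K: ΣzᵢPᵢˢᵃᵗ = 128.87 kPa
  T = 335.6 K: ΣzᵢPᵢˢᵃᵗ = 135.54 kPa
Interpolating between 333.9 K and 335.6 K gives T ≈ 335.2 K.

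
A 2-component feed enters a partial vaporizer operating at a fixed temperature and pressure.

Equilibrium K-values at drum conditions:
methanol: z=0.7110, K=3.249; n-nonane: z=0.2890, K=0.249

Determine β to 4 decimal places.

Let β = V/F and solve Σ zᵢ(Kᵢ−1)/(1+β(Kᵢ−1)) = 0.
Check two-phase: ΣzᵢKᵢ = 2.3820 > 1 and Σzᵢ/Kᵢ = 1.3795 > 1, so g(0) = 1.3820 > 0 and g(1) = -0.3795 < 0.
Binary case is linear: z₁(K₁−1)(1+β(K₂−1)) + z₂(K₂−1)(1+β(K₁−1)) = 0
⇒ β = [z₁(K₁−1)+z₂(K₂−1)] / [−(K₁−1)(K₂−1)] = 1.38200/1.68900 = 0.8182

β = 0.8182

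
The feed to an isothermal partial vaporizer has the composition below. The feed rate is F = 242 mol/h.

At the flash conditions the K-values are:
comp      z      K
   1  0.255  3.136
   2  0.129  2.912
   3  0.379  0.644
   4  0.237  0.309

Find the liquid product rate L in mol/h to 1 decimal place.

L = 129.2 mol/h

Rachford–Rice: g(ψ) = Σ zᵢ(Kᵢ−1)/(1+ψ(Kᵢ−1)) = 0.
Check two-phase: ΣzᵢKᵢ = 1.493 > 1 and Σzᵢ/Kᵢ = 1.481 > 1, so g(0) = 0.493 > 0 and g(1) = -0.481 < 0.
Newton iteration, ψ⁰ = 0.5:
  ψ = 0.500: g = -0.0249, g' = -0.731 → ψ = 0.466
Converged at ψ = 0.466.
Then V = ψ·F = 0.4661·242 = 112.8 mol/h and L = F − V = 129.2 mol/h.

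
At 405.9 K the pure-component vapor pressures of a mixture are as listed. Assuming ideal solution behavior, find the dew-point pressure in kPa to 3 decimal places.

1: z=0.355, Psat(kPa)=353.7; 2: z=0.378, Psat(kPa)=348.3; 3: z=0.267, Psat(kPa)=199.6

At the dew point ψ → 1, so Σzᵢ/Kᵢ = 1 with Kᵢ = Pᵢˢᵃᵗ/P ⇒ 1/P = Σzᵢ/Pᵢˢᵃᵗ.
1/P = 0.355/353.7 + 0.378/348.3 + 0.267/199.6 = 0.003427 ⇒ P = 291.833 kPa

Pdew = 291.833 kPa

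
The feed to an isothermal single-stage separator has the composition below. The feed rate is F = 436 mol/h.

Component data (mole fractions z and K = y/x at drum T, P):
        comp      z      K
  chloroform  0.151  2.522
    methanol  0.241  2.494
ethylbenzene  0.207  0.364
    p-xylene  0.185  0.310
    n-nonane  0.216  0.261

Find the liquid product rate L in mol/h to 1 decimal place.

L = 364.2 mol/h

Let ψ = V/F and solve Σ zᵢ(Kᵢ−1)/(1+ψ(Kᵢ−1)) = 0.
g(0) = ΣzᵢKᵢ − 1 = 0.171 and g(1) = 1 − Σzᵢ/Kᵢ = -1.150, so a root lies in (0, 1).
Iterate (Newton) starting at ψ = 0.5:
  ψ = 0.500: g = -0.3045, g' = -0.971 → ψ = 0.186
  ψ = 0.186: g = -0.0204, g' = -0.924 → ψ = 0.164
  ψ = 0.164: g = 0.0002, g' = -0.940 → ψ = 0.165
Converged at ψ = 0.165.
Then V = ψ·F = 0.1646·436 = 71.8 mol/h and L = F − V = 364.2 mol/h.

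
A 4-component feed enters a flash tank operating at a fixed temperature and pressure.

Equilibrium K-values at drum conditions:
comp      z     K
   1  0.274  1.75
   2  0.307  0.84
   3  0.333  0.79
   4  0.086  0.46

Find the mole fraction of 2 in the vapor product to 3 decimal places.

y_2 = 0.267

Rachford–Rice: g(ψ) = Σ zᵢ(Kᵢ−1)/(1+ψ(Kᵢ−1)) = 0.
g(0) = ΣzᵢKᵢ − 1 = 0.040 and g(1) = 1 − Σzᵢ/Kᵢ = -0.131, so a root lies in (0, 1).
Iterate (Newton) starting at ψ = 0.6:
  ψ = 0.600: g = -0.0613, g' = -0.157 → ψ = 0.209
  ψ = 0.209: g = 0.0013, g' = -0.171 → ψ = 0.217
Converged at ψ = 0.217.
Compositions from xᵢ = zᵢ/(1+ψ(Kᵢ−1)), yᵢ = Kᵢxᵢ:
  1: x = 0.236, y = 0.412
  2: x = 0.318, y = 0.267
  3: x = 0.349, y = 0.276
  4: x = 0.097, y = 0.045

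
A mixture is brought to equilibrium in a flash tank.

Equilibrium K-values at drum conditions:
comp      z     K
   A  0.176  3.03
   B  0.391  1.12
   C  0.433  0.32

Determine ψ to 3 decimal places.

ψ = 0.138

Rachford–Rice: g(ψ) = Σ zᵢ(Kᵢ−1)/(1+ψ(Kᵢ−1)) = 0.
Check two-phase: ΣzᵢKᵢ = 1.110 > 1 and Σzᵢ/Kᵢ = 1.760 > 1, so g(0) = 0.110 > 0 and g(1) = -0.760 < 0.
Newton iteration, ψ⁰ = 0.51:
  ψ = 0.510: g = -0.2310, g' = -0.649 → ψ = 0.154
  ψ = 0.154: g = -0.0108, g' = -0.676 → ψ = 0.138
Converged at ψ = 0.138.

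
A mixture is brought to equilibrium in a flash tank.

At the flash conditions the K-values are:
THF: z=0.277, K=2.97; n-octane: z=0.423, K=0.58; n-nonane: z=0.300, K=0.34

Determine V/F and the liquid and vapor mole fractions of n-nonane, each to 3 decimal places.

Material balance + equilibrium reduce to Σ zᵢ(Kᵢ−1)/(1+V/F(Kᵢ−1)) = 0.
Check two-phase: ΣzᵢKᵢ = 1.170 > 1 and Σzᵢ/Kᵢ = 1.705 > 1, so g(0) = 0.170 > 0 and g(1) = -0.705 < 0.
Newton–Raphson from V/F = 0.41:
  V/F = 0.410: g = -0.1842, g' = -0.683 → V/F = 0.140
  V/F = 0.140: g = 0.0204, g' = -0.902 → V/F = 0.163
  V/F = 0.163: g = 0.0004, g' = -0.866 → V/F = 0.164
Converged at V/F = 0.164.
Compositions from xᵢ = zᵢ/(1+V/F(Kᵢ−1)), yᵢ = Kᵢxᵢ:
  THF: x = 0.210, y = 0.622
  n-octane: x = 0.454, y = 0.263
  n-nonane: x = 0.336, y = 0.114

V/F = 0.164, x_n-nonane = 0.336, y_n-nonane = 0.114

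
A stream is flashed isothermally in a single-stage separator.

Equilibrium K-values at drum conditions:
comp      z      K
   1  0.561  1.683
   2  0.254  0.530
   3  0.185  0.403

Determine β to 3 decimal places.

β = 0.424

Newton–Raphson from β = 0.41:
  β = 0.410: g = 0.0052, g' = -0.361 → β = 0.424
Converged at β = 0.424.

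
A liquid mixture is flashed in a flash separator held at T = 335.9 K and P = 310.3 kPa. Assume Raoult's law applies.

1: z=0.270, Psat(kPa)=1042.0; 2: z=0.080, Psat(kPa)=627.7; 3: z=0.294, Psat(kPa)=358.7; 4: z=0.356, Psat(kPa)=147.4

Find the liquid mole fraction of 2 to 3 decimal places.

Raoult's law: Kᵢ = Pᵢˢᵃᵗ/P = Pᵢˢᵃᵗ/310.3.
  K_1 = 1042.0/310.3 = 3.35804, K_2 = 627.7/310.3 = 2.02288, K_3 = 358.7/310.3 = 1.15598, K_4 = 147.4/310.3 = 0.47502
Let ψ = V/F and solve Σ zᵢ(Kᵢ−1)/(1+ψ(Kᵢ−1)) = 0.
Feasibility: ΣzᵢKᵢ = 1.577, Σzᵢ/Kᵢ = 1.124 — both > 1, two phases present.
Newton–Raphson from ψ = 0.43:
  ψ = 0.430: g = 0.1746, g' = -0.580 → ψ = 0.731
  ψ = 0.731: g = 0.0186, g' = -0.494 → ψ = 0.768
Converged at ψ = 0.768.
Compositions from xᵢ = zᵢ/(1+ψ(Kᵢ−1)), yᵢ = Kᵢxᵢ:
  1: x = 0.096, y = 0.322
  2: x = 0.045, y = 0.091
  3: x = 0.263, y = 0.303
  4: x = 0.597, y = 0.283

x_2 = 0.045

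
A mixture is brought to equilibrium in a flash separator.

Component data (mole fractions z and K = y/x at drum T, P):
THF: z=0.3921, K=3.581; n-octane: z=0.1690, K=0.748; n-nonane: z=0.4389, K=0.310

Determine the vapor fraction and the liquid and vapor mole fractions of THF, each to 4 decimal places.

Let ψ = V/F and solve Σ zᵢ(Kᵢ−1)/(1+ψ(Kᵢ−1)) = 0.
Feasibility: ΣzᵢKᵢ = 1.6666, Σzᵢ/Kᵢ = 1.7512 — both > 1, two phases present.
Newton iteration, ψ⁰ = 0.62:
  ψ = 0.6200: g = -0.19053, g' = -1.0396 → ψ = 0.4367
  ψ = 0.4367: g = -0.00557, g' = -1.0189 → ψ = 0.4313
Converged at ψ = 0.4313.
Compositions from xᵢ = zᵢ/(1+ψ(Kᵢ−1)), yᵢ = Kᵢxᵢ:
  THF: x = 0.1856, y = 0.6645
  n-octane: x = 0.1896, y = 0.1418
  n-nonane: x = 0.6248, y = 0.1937

ψ = 0.4313, x_THF = 0.1856, y_THF = 0.6645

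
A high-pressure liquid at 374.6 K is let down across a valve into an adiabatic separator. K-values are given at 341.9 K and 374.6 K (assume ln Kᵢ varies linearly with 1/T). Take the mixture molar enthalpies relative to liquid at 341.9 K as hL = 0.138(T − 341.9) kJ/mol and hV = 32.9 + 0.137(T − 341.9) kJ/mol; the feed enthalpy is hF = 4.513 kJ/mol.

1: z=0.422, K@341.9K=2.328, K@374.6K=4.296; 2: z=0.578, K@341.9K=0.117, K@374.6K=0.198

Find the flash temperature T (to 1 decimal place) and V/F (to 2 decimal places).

Adiabatic flash: solve Rachford–Rice at each trial T, then check hF = ψ·hV(T) + (1−ψ)·hL(T).
  T = 341.9 K: K = (2.328, 0.117), RR gives ψ = 0.043, H_out = 1.404 kJ/mol
  T = 374.6 K: K = (4.296, 0.198), RR gives ψ = 0.351, H_out = 16.043 kJ/mol
  T = 358.2 K: K = (3.204, 0.154), RR gives ψ = 0.237, H_out = 10.027 kJ/mol
  T = 350.0 K: K = (2.739, 0.135), RR gives ψ = 0.155, H_out = 6.220 kJ/mol
  T = 345.9 K: K = (2.525, 0.125), RR gives ψ = 0.103, H_out = 3.956 kJ/mol
  T = 347.9 K: K = (2.628, 0.130), RR gives ψ = 0.130, H_out = 5.098 kJ/mol
Linear interpolation between T = 345.9 (H_out = 3.956) and T = 347.9 (H_out = 5.098) on hF = 4.513 gives T ≈ 346.9 K, at which ψ = 0.12.

T = 346.9 K, V/F = 0.12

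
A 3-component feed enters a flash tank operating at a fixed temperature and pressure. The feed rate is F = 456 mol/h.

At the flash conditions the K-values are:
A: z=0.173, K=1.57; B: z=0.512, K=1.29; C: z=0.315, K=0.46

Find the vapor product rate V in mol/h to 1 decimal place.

Rachford–Rice: g(ψ) = Σ zᵢ(Kᵢ−1)/(1+ψ(Kᵢ−1)) = 0.
Check two-phase: ΣzᵢKᵢ = 1.077 > 1 and Σzᵢ/Kᵢ = 1.192 > 1, so g(0) = 0.077 > 0 and g(1) = -0.192 < 0.
Newton iteration, ψ⁰ = 0.5:
  ψ = 0.500: g = -0.0266, g' = -0.239 → ψ = 0.389
  ψ = 0.389: g = -0.0012, g' = -0.220 → ψ = 0.384
Converged at ψ = 0.384.
Then V = ψ·F = 0.3836·456 = 174.9 mol/h and L = F − V = 281.1 mol/h.

V = 174.9 mol/h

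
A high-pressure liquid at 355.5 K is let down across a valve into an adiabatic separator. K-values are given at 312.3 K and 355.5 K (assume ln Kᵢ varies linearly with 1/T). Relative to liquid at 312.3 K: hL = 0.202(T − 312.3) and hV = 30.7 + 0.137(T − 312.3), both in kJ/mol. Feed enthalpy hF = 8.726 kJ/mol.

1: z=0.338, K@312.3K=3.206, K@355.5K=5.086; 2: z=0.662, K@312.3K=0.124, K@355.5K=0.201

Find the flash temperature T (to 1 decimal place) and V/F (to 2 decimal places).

Adiabatic flash: solve Rachford–Rice at each trial T, then check hF = ψ·hV(T) + (1−ψ)·hL(T).
  T = 312.3 K: K = (3.206, 0.124), RR gives ψ = 0.086, H_out = 2.633 kJ/mol
  T = 355.5 K: K = (5.086, 0.201), RR gives ψ = 0.261, H_out = 16.007 kJ/mol
  T = 333.9 K: K = (4.099, 0.160), RR gives ψ = 0.189, H_out = 9.898 kJ/mol
  T = 323.1 K: K = (3.640, 0.142), RR gives ψ = 0.143, H_out = 6.471 kJ/mol
  T = 328.5 K: K = (3.866, 0.151), RR gives ψ = 0.167, H_out = 8.226 kJ/mol
  T = 331.2 K: K = (3.982, 0.156), RR gives ψ = 0.178, H_out = 9.071 kJ/mol
  T = 329.9 K: K = (3.926, 0.153), RR gives ψ = 0.173, H_out = 8.667 kJ/mol
Linear interpolation between T = 329.9 (H_out = 8.667) and T = 331.2 (H_out = 9.071) on hF = 8.726 gives T ≈ 330.1 K, at which ψ = 0.17.

T = 330.1 K, V/F = 0.17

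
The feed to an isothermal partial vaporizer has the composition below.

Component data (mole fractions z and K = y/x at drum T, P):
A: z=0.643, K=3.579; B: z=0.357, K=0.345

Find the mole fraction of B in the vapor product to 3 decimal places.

y_B = 0.275

Let β = V/F and solve Σ zᵢ(Kᵢ−1)/(1+β(Kᵢ−1)) = 0.
Feasibility: ΣzᵢKᵢ = 2.424, Σzᵢ/Kᵢ = 1.214 — both > 1, two phases present.
Binary case is linear: z₁(K₁−1)(1+β(K₂−1)) + z₂(K₂−1)(1+β(K₁−1)) = 0
⇒ β = [z₁(K₁−1)+z₂(K₂−1)] / [−(K₁−1)(K₂−1)] = 1.4245/1.6892 = 0.843
Compositions from xᵢ = zᵢ/(1+β(Kᵢ−1)), yᵢ = Kᵢxᵢ:
  A: x = 0.203, y = 0.725
  B: x = 0.797, y = 0.275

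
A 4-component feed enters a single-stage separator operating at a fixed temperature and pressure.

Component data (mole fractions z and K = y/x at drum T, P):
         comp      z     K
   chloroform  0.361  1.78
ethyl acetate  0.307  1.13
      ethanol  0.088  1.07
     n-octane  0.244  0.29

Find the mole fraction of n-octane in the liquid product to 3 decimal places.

Newton iteration, β⁰ = 0.63:
  β = 0.630: g = -0.0819, g' = -0.506 → β = 0.468
  β = 0.468: g = -0.0097, g' = -0.399 → β = 0.444
Converged at β = 0.444.
Compositions from xᵢ = zᵢ/(1+β(Kᵢ−1)), yᵢ = Kᵢxᵢ:
  chloroform: x = 0.268, y = 0.477
  ethyl acetate: x = 0.290, y = 0.328
  ethanol: x = 0.085, y = 0.091
  n-octane: x = 0.356, y = 0.103

x_n-octane = 0.356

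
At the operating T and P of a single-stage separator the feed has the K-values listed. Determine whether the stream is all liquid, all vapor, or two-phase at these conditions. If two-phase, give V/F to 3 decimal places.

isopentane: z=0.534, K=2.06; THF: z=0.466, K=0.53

two-phase, V/F = 0.697

ΣzᵢKᵢ = 1.347; Σzᵢ/Kᵢ = 1.138.
Both exceed 1, so a two-phase solution exists.
Let ψ = V/F and solve Σ zᵢ(Kᵢ−1)/(1+ψ(Kᵢ−1)) = 0.
Binary case is linear: z₁(K₁−1)(1+ψ(K₂−1)) + z₂(K₂−1)(1+ψ(K₁−1)) = 0
⇒ ψ = [z₁(K₁−1)+z₂(K₂−1)] / [−(K₁−1)(K₂−1)] = 0.3470/0.4982 = 0.697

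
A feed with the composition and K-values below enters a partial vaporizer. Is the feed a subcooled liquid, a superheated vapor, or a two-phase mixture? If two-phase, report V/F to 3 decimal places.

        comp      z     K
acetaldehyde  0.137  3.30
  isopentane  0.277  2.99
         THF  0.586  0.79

ΣzᵢKᵢ = 1.743; Σzᵢ/Kᵢ = 0.876.
Since Σzᵢ/Kᵢ < 1 the mixture is above its dew point — single vapor phase.

superheated vapor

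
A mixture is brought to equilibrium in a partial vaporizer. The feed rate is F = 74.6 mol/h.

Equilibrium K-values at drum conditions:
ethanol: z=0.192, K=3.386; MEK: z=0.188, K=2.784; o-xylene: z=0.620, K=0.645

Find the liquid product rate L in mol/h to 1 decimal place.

L = 17.2 mol/h

Rachford–Rice: g(V/F) = Σ zᵢ(Kᵢ−1)/(1+V/F(Kᵢ−1)) = 0.
Feasibility: ΣzᵢKᵢ = 1.573, Σzᵢ/Kᵢ = 1.085 — both > 1, two phases present.
Iterate (Newton) starting at V/F = 0.42:
  V/F = 0.420: g = 0.1619, g' = -0.576 → V/F = 0.701
  V/F = 0.701: g = 0.0274, g' = -0.410 → V/F = 0.768
  V/F = 0.768: g = 0.0007, g' = -0.390 → V/F = 0.770
Converged at V/F = 0.770.
Then V = V/F·F = 0.7697·74.6 = 57.4 mol/h and L = F − V = 17.2 mol/h.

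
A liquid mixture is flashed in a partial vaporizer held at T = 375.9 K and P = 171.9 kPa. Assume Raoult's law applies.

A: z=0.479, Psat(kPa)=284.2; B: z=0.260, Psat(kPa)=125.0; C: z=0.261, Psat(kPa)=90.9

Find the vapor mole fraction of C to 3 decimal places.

y_C = 0.177

Raoult's law: Kᵢ = Pᵢˢᵃᵗ/P = Pᵢˢᵃᵗ/171.9.
  K_A = 284.2/171.9 = 1.65329, K_B = 125.0/171.9 = 0.72717, K_C = 90.9/171.9 = 0.52880
Rachford–Rice: g(ψ) = Σ zᵢ(Kᵢ−1)/(1+ψ(Kᵢ−1)) = 0.
Check two-phase: ΣzᵢKᵢ = 1.119 > 1 and Σzᵢ/Kᵢ = 1.141 > 1, so g(0) = 0.119 > 0 and g(1) = -0.141 < 0.
Iterate (Newton) starting at ψ = 0.56:
  ψ = 0.560: g = -0.0217, g' = -0.243 → ψ = 0.471
  ψ = 0.471: g = -0.0001, g' = -0.241 → ψ = 0.470
Converged at ψ = 0.470.
Compositions from xᵢ = zᵢ/(1+ψ(Kᵢ−1)), yᵢ = Kᵢxᵢ:
  A: x = 0.366, y = 0.606
  B: x = 0.298, y = 0.217
  C: x = 0.335, y = 0.177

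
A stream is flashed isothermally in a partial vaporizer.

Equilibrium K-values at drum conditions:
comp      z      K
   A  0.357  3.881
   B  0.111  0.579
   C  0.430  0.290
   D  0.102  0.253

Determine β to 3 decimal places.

β = 0.309

Material balance + equilibrium reduce to Σ zᵢ(Kᵢ−1)/(1+β(Kᵢ−1)) = 0.
Check two-phase: ΣzᵢKᵢ = 1.600 > 1 and Σzᵢ/Kᵢ = 2.170 > 1, so g(0) = 0.600 > 0 and g(1) = -1.170 < 0.
Newton iteration, β⁰ = 0.5:
  β = 0.500: g = -0.2327, g' = -1.195 → β = 0.305
  β = 0.305: g = 0.0051, g' = -1.314 → β = 0.309
Converged at β = 0.309.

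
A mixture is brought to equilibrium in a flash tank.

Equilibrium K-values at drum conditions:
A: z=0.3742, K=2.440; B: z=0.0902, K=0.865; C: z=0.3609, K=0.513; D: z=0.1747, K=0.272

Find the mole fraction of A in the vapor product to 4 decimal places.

y_A = 0.6425

Rachford–Rice: g(V/F) = Σ zᵢ(Kᵢ−1)/(1+V/F(Kᵢ−1)) = 0.
g(0) = ΣzᵢKᵢ − 1 = 0.2237 and g(1) = 1 − Σzᵢ/Kᵢ = -0.6034, so a root lies in (0, 1).
Newton iteration, V/F⁰ = 0.56:
  V/F = 0.5600: g = -0.17126, g' = -0.6654 → V/F = 0.3026
  V/F = 0.3026: g = -0.00666, g' = -0.6482 → V/F = 0.2924
Converged at V/F = 0.2924.
Compositions from xᵢ = zᵢ/(1+V/F(Kᵢ−1)), yᵢ = Kᵢxᵢ:
  A: x = 0.2633, y = 0.6425
  B: x = 0.0939, y = 0.0812
  C: x = 0.4208, y = 0.2159
  D: x = 0.2219, y = 0.0604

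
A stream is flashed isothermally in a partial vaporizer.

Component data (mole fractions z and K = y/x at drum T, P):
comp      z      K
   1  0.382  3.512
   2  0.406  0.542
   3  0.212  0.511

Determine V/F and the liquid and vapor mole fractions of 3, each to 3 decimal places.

V/F = 0.569, x_3 = 0.294, y_3 = 0.150

Material balance + equilibrium reduce to Σ zᵢ(Kᵢ−1)/(1+V/F(Kᵢ−1)) = 0.
Check two-phase: ΣzᵢKᵢ = 1.670 > 1 and Σzᵢ/Kᵢ = 1.273 > 1, so g(0) = 0.670 > 0 and g(1) = -0.273 < 0.
Newton–Raphson from V/F = 0.42:
  V/F = 0.420: g = 0.1062, g' = -0.782 → V/F = 0.556
  V/F = 0.556: g = 0.0086, g' = -0.669 → V/F = 0.569
Converged at V/F = 0.569.
Compositions from xᵢ = zᵢ/(1+V/F(Kᵢ−1)), yᵢ = Kᵢxᵢ:
  1: x = 0.157, y = 0.552
  2: x = 0.549, y = 0.298
  3: x = 0.294, y = 0.150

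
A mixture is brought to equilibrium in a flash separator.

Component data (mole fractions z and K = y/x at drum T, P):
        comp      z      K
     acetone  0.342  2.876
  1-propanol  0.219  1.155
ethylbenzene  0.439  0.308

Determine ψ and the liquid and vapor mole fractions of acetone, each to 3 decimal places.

Let ψ = V/F and solve Σ zᵢ(Kᵢ−1)/(1+ψ(Kᵢ−1)) = 0.
Check two-phase: ΣzᵢKᵢ = 1.372 > 1 and Σzᵢ/Kᵢ = 1.734 > 1, so g(0) = 0.372 > 0 and g(1) = -0.734 < 0.
Newton–Raphson from ψ = 0.5:
  ψ = 0.500: g = -0.1019, g' = -0.816 → ψ = 0.375
  ψ = 0.375: g = -0.0016, g' = -0.803 → ψ = 0.373
Converged at ψ = 0.373.
Compositions from xᵢ = zᵢ/(1+ψ(Kᵢ−1)), yᵢ = Kᵢxᵢ:
  acetone: x = 0.201, y = 0.579
  1-propanol: x = 0.207, y = 0.239
  ethylbenzene: x = 0.592, y = 0.182

ψ = 0.373, x_acetone = 0.201, y_acetone = 0.579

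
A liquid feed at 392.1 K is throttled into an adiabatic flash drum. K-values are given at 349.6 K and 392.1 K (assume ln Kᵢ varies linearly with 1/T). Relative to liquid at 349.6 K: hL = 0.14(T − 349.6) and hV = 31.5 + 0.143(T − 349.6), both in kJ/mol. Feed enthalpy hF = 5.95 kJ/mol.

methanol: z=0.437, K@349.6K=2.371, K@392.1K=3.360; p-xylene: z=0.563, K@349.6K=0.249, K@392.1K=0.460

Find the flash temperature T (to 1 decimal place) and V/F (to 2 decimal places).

Adiabatic flash: solve Rachford–Rice at each trial T, then check hF = ψ·hV(T) + (1−ψ)·hL(T).
  T = 349.6 K: K = (2.371, 0.249), RR gives ψ = 0.171, H_out = 5.394 kJ/mol
  T = 392.1 K: K = (3.360, 0.460), RR gives ψ = 0.571, H_out = 24.000 kJ/mol
  T = 370.9 K: K = (2.852, 0.345), RR gives ψ = 0.363, H_out = 14.435 kJ/mol
  T = 360.2 K: K = (2.606, 0.294), RR gives ψ = 0.269, H_out = 9.955 kJ/mol
  T = 354.9 K: K = (2.488, 0.271), RR gives ψ = 0.221, H_out = 7.706 kJ/mol
  T = 352.2 K: K = (2.428, 0.260), RR gives ψ = 0.196, H_out = 6.539 kJ/mol
  T = 350.9 K: K = (2.399, 0.254), RR gives ψ = 0.184, H_out = 5.969 kJ/mol
Linear interpolation between T = 349.6 (H_out = 5.394) and T = 350.9 (H_out = 5.969) on hF = 5.95 gives T ≈ 350.9 K, at which ψ = 0.18.

T = 350.9 K, V/F = 0.18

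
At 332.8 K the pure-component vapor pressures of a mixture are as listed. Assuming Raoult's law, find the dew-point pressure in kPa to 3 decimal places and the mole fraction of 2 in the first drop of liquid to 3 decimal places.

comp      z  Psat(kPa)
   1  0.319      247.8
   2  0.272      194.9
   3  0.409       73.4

At the dew point ψ → 1, so Σzᵢ/Kᵢ = 1 with Kᵢ = Pᵢˢᵃᵗ/P ⇒ 1/P = Σzᵢ/Pᵢˢᵃᵗ.
1/P = 0.319/247.8 + 0.272/194.9 + 0.409/73.4 = 0.008255 ⇒ P = 121.137 kPa
xᵢ = zᵢP/Pᵢˢᵃᵗ ⇒ x_2 = 0.272·121.137/194.9 = 0.169

Pdew = 121.137 kPa, x_2 = 0.169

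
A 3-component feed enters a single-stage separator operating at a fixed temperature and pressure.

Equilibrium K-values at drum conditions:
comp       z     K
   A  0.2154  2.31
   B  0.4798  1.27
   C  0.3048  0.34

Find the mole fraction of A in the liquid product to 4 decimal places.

Rachford–Rice: g(V/F) = Σ zᵢ(Kᵢ−1)/(1+V/F(Kᵢ−1)) = 0.
Check two-phase: ΣzᵢKᵢ = 1.2106 > 1 and Σzᵢ/Kᵢ = 1.3675 > 1, so g(0) = 0.2106 > 0 and g(1) = -0.3675 < 0.
Iterate (Newton) starting at V/F = 0.5:
  V/F = 0.5000: g = -0.01562, g' = -0.4579 → V/F = 0.4659
  V/F = 0.4659: g = -0.00019, g' = -0.4470 → V/F = 0.4655
Converged at V/F = 0.4655.
Compositions from xᵢ = zᵢ/(1+V/F(Kᵢ−1)), yᵢ = Kᵢxᵢ:
  A: x = 0.1338, y = 0.3091
  B: x = 0.4262, y = 0.5413
  C: x = 0.4400, y = 0.1496

x_A = 0.1338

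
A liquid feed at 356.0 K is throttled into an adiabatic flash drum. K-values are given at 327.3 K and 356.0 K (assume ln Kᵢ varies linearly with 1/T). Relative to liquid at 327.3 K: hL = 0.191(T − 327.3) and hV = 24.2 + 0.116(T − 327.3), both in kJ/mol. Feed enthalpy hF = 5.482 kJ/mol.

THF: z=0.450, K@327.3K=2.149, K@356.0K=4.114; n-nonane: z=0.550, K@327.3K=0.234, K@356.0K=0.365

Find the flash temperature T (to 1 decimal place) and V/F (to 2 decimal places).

Adiabatic flash: solve Rachford–Rice at each trial T, then check hF = ψ·hV(T) + (1−ψ)·hL(T).
  T = 327.3 K: K = (2.149, 0.234), RR gives ψ = 0.109, H_out = 2.633 kJ/mol
  T = 356.0 K: K = (4.114, 0.365), RR gives ψ = 0.532, H_out = 17.212 kJ/mol
  T = 341.6 K: K = (3.011, 0.295), RR gives ψ = 0.365, H_out = 11.163 kJ/mol
  T = 334.5 K: K = (2.556, 0.263), RR gives ψ = 0.257, H_out = 7.467 kJ/mol
  T = 330.9 K: K = (2.346, 0.248), RR gives ψ = 0.190, H_out = 5.237 kJ/mol
  T = 332.7 K: K = (2.449, 0.256), RR gives ψ = 0.225, H_out = 6.391 kJ/mol
Linear interpolation between T = 330.9 (H_out = 5.237) and T = 332.7 (H_out = 6.391) on hF = 5.482 gives T ≈ 331.3 K, at which ψ = 0.20.

T = 331.3 K, V/F = 0.20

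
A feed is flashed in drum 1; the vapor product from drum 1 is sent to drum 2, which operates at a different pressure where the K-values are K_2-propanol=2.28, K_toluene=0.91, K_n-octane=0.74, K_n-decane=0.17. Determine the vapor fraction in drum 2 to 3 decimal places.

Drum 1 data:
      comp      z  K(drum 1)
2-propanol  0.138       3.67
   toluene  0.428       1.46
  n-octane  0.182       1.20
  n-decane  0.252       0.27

V/F (drum 2) = 0.139

Drum 1:
Let ψ₁ = V/F and solve Σ zᵢ(Kᵢ−1)/(1+ψ₁(Kᵢ−1)) = 0.
Feasibility: ΣzᵢKᵢ = 1.418, Σzᵢ/Kᵢ = 1.416 — both > 1, two phases present.
Newton iteration, ψ₁⁰ = 0.59:
  ψ₁ = 0.590: g = 0.0074, g' = -0.625 → ψ₁ = 0.602
Converged at ψ₁ = 0.602.
Drum-1 compositions:
  2-propanol: x = 0.053, y = 0.194
  toluene: x = 0.335, y = 0.489
  n-octane: x = 0.162, y = 0.195
  n-decane: x = 0.449, y = 0.121
Drum-2 feed = drum-1 vapor: z₂ = (0.1943, 0.4894, 0.1949, 0.1213).
Drum 2:
Let ψ₂ = V/F and solve Σ zᵢ(Kᵢ−1)/(1+ψ₂(Kᵢ−1)) = 0.
g(0) = ΣzᵢKᵢ − 1 = 0.053 and g(1) = 1 − Σzᵢ/Kᵢ = -0.600, so a root lies in (0, 1).
Newton iteration, ψ₂⁰ = 0.5:
  ψ₂ = 0.500: g = -0.1249, g' = -0.384 → ψ₂ = 0.175
  ψ₂ = 0.175: g = -0.0125, g' = -0.345 → ψ₂ = 0.139
Converged at ψ₂ = 0.139.
  2-propanol: x = 0.165, y = 0.376
  toluene: x = 0.496, y = 0.451
  n-octane: x = 0.202, y = 0.150
  n-decane: x = 0.137, y = 0.023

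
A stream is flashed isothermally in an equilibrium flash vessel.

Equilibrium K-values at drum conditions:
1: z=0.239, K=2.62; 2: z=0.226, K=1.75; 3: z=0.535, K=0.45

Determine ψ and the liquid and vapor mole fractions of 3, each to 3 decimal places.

Iterate (Newton) starting at ψ = 0.66:
  ψ = 0.660: g = -0.1614, g' = -0.602 → ψ = 0.392
  ψ = 0.392: g = -0.0073, g' = -0.574 → ψ = 0.379
Converged at ψ = 0.379.
Compositions from xᵢ = zᵢ/(1+ψ(Kᵢ−1)), yᵢ = Kᵢxᵢ:
  1: x = 0.148, y = 0.388
  2: x = 0.176, y = 0.308
  3: x = 0.676, y = 0.304

ψ = 0.379, x_3 = 0.676, y_3 = 0.304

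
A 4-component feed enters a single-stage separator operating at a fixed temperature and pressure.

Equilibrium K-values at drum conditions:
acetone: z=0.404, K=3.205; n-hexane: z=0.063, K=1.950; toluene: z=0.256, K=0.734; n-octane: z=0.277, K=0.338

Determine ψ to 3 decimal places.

Newton iteration, ψ⁰ = 0.32:
  ψ = 0.320: g = 0.2611, g' = -0.926 → ψ = 0.602
  ψ = 0.602: g = 0.0348, g' = -0.747 → ψ = 0.649
Converged at ψ = 0.649.

ψ = 0.649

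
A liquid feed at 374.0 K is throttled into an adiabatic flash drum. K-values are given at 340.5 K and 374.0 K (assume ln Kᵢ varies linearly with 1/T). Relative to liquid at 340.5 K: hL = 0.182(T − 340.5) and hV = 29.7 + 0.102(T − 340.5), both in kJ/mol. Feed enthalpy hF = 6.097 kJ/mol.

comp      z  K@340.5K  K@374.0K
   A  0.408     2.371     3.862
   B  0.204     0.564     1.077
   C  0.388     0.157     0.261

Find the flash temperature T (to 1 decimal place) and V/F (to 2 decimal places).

Adiabatic flash: solve Rachford–Rice at each trial T, then check hF = ψ·hV(T) + (1−ψ)·hL(T).
  T = 340.5 K: K = (2.371, 0.564, 0.157), RR gives ψ = 0.144, H_out = 4.276 kJ/mol
  T = 374.0 K: K = (3.862, 1.077, 0.261), RR gives ψ = 0.537, H_out = 20.606 kJ/mol
  T = 357.2 K: K = (3.059, 0.791, 0.205), RR gives ψ = 0.364, H_out = 13.352 kJ/mol
  T = 348.9 K: K = (2.703, 0.671, 0.180), RR gives ψ = 0.264, H_out = 9.187 kJ/mol
  T = 344.7 K: K = (2.534, 0.616, 0.168), RR gives ψ = 0.207, H_out = 6.842 kJ/mol
  T = 342.6 K: K = (2.451, 0.590, 0.163), RR gives ψ = 0.176, H_out = 5.591 kJ/mol
Linear interpolation between T = 342.6 (H_out = 5.591) and T = 344.7 (H_out = 6.842) on hF = 6.097 gives T ≈ 343.4 K, at which ψ = 0.19.

T = 343.4 K, V/F = 0.19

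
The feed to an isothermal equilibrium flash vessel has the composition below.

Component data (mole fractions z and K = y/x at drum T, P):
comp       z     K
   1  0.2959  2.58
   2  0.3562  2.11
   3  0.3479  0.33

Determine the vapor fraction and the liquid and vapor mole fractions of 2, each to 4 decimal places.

ψ = 0.7064, x_2 = 0.1997, y_2 = 0.4213

Material balance + equilibrium reduce to Σ zᵢ(Kᵢ−1)/(1+ψ(Kᵢ−1)) = 0.
g(0) = ΣzᵢKᵢ − 1 = 0.6298 and g(1) = 1 − Σzᵢ/Kᵢ = -0.3377, so a root lies in (0, 1).
Newton–Raphson from ψ = 0.5:
  ψ = 0.5000: g = 0.16493, g' = -0.7652 → ψ = 0.7155
  ψ = 0.7155: g = -0.00796, g' = -0.8753 → ψ = 0.7065
  ψ = 0.7065: g = -0.00004, g' = -0.8658 → ψ = 0.7064
Converged at ψ = 0.7064.
Compositions from xᵢ = zᵢ/(1+ψ(Kᵢ−1)), yᵢ = Kᵢxᵢ:
  1: x = 0.1398, y = 0.3608
  2: x = 0.1997, y = 0.4213
  3: x = 0.6605, y = 0.2180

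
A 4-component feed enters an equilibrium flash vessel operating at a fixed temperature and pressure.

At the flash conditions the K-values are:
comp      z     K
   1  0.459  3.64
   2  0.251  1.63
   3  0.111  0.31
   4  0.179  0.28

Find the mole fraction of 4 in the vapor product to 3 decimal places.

Material balance + equilibrium reduce to Σ zᵢ(Kᵢ−1)/(1+V/F(Kᵢ−1)) = 0.
Feasibility: ΣzᵢKᵢ = 2.164, Σzᵢ/Kᵢ = 1.277 — both > 1, two phases present.
Newton–Raphson from V/F = 0.5:
  V/F = 0.500: g = 0.3243, g' = -1.002 → V/F = 0.824
  V/F = 0.824: g = -0.0083, g' = -1.205 → V/F = 0.817
Converged at V/F = 0.817.
Compositions from xᵢ = zᵢ/(1+V/F(Kᵢ−1)), yᵢ = Kᵢxᵢ:
  1: x = 0.145, y = 0.529
  2: x = 0.166, y = 0.270
  3: x = 0.254, y = 0.079
  4: x = 0.435, y = 0.122

y_4 = 0.122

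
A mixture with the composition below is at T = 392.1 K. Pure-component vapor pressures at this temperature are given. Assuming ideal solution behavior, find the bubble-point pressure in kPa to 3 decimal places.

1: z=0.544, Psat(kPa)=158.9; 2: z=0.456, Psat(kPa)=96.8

Pbub = 130.582 kPa

At the bubble point ψ → 0, so ΣzᵢKᵢ = 1 with Kᵢ = Pᵢˢᵃᵗ/P ⇒ P = ΣzᵢPᵢˢᵃᵗ.
P = 0.544·158.9 + 0.456·96.8 = 130.582 kPa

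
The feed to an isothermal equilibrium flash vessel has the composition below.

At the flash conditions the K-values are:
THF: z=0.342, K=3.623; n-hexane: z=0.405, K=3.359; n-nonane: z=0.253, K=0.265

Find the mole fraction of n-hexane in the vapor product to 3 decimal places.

y_n-hexane = 0.431

Newton iteration, V/F⁰ = 0.35:
  V/F = 0.350: g = 0.7407, g' = -1.564 → V/F = 0.824
  V/F = 0.824: g = 0.1372, g' = -1.374 → V/F = 0.924
  V/F = 0.924: g = -0.0163, g' = -1.749 → V/F = 0.914
Converged at V/F = 0.914.
Compositions from xᵢ = zᵢ/(1+V/F(Kᵢ−1)), yᵢ = Kᵢxᵢ:
  THF: x = 0.101, y = 0.365
  n-hexane: x = 0.128, y = 0.431
  n-nonane: x = 0.771, y = 0.204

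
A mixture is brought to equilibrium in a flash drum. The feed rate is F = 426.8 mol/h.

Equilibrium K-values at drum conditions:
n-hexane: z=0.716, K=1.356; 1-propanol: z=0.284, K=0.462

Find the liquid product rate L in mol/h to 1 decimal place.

Material balance + equilibrium reduce to Σ zᵢ(Kᵢ−1)/(1+β(Kᵢ−1)) = 0.
Check two-phase: ΣzᵢKᵢ = 1.102 > 1 and Σzᵢ/Kᵢ = 1.143 > 1, so g(0) = 0.102 > 0 and g(1) = -0.143 < 0.
Binary case is linear: z₁(K₁−1)(1+β(K₂−1)) + z₂(K₂−1)(1+β(K₁−1)) = 0
⇒ β = [z₁(K₁−1)+z₂(K₂−1)] / [−(K₁−1)(K₂−1)] = 0.1021/0.1915 = 0.533
Then V = β·F = 0.5331·426.8 = 227.5 mol/h and L = F − V = 199.3 mol/h.

L = 199.3 mol/h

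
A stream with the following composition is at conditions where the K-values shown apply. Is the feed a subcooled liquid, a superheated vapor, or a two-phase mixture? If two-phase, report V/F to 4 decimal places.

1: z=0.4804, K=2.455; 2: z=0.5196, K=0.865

ΣzᵢKᵢ = 1.6288; Σzᵢ/Kᵢ = 0.7964.
Since Σzᵢ/Kᵢ < 1 the mixture is above its dew point — single vapor phase.

superheated vapor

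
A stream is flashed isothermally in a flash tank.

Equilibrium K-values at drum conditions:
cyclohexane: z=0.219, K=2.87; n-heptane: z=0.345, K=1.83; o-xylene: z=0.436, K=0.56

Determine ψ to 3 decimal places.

Rachford–Rice: g(ψ) = Σ zᵢ(Kᵢ−1)/(1+ψ(Kᵢ−1)) = 0.
Check two-phase: ΣzᵢKᵢ = 1.504 > 1 and Σzᵢ/Kᵢ = 1.043 > 1, so g(0) = 0.504 > 0 and g(1) = -0.043 < 0.
Newton iteration, ψ⁰ = 0.59:
  ψ = 0.590: g = 0.1278, g' = -0.434 → ψ = 0.884
  ψ = 0.884: g = 0.0054, g' = -0.414 → ψ = 0.897
Converged at ψ = 0.897.

ψ = 0.897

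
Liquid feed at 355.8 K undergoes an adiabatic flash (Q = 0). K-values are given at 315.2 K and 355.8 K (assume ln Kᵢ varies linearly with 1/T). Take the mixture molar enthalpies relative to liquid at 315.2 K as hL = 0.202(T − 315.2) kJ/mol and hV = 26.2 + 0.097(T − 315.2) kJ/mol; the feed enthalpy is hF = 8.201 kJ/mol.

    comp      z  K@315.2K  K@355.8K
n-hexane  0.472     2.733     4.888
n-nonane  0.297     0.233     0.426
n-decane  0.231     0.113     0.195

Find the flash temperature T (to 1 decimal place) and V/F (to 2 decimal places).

T = 317.9 K, V/F = 0.30

Adiabatic flash: solve Rachford–Rice at each trial T, then check hF = ψ·hV(T) + (1−ψ)·hL(T).
  T = 315.2 K: K = (2.733, 0.233, 0.113), RR gives ψ = 0.270, H_out = 7.085 kJ/mol
  T = 355.8 K: K = (4.888, 0.426, 0.195), RR gives ψ = 0.551, H_out = 20.296 kJ/mol
  T = 335.5 K: K = (3.720, 0.321, 0.151), RR gives ψ = 0.429, H_out = 14.414 kJ/mol
  T = 325.4 K: K = (3.206, 0.275, 0.131), RR gives ψ = 0.358, H_out = 11.052 kJ/mol
  T = 320.3 K: K = (2.964, 0.253, 0.122), RR gives ψ = 0.317, H_out = 9.162 kJ/mol
  T = 317.8 K: K = (2.849, 0.243, 0.118), RR gives ψ = 0.295, H_out = 8.170 kJ/mol
  T = 319.1 K: K = (2.909, 0.249, 0.120), RR gives ψ = 0.306, H_out = 8.692 kJ/mol
Linear interpolation between T = 317.8 (H_out = 8.170) and T = 319.1 (H_out = 8.692) on hF = 8.201 gives T ≈ 317.9 K, at which ψ = 0.30.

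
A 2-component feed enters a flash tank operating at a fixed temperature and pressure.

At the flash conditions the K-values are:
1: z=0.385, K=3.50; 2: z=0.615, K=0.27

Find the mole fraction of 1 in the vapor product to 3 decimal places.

Let β = V/F and solve Σ zᵢ(Kᵢ−1)/(1+β(Kᵢ−1)) = 0.
Feasibility: ΣzᵢKᵢ = 1.514, Σzᵢ/Kᵢ = 2.388 — both > 1, two phases present.
Binary case is linear: z₁(K₁−1)(1+β(K₂−1)) + z₂(K₂−1)(1+β(K₁−1)) = 0
⇒ β = [z₁(K₁−1)+z₂(K₂−1)] / [−(K₁−1)(K₂−1)] = 0.5136/1.8250 = 0.281
Compositions from xᵢ = zᵢ/(1+β(Kᵢ−1)), yᵢ = Kᵢxᵢ:
  1: x = 0.226, y = 0.791
  2: x = 0.774, y = 0.209

y_1 = 0.791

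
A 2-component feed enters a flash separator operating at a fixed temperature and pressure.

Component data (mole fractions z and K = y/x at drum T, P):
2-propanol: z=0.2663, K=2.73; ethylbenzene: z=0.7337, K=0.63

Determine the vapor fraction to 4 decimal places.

ψ = 0.2956

Material balance + equilibrium reduce to Σ zᵢ(Kᵢ−1)/(1+ψ(Kᵢ−1)) = 0.
g(0) = ΣzᵢKᵢ − 1 = 0.1892 and g(1) = 1 − Σzᵢ/Kᵢ = -0.2621, so a root lies in (0, 1).
Binary case is linear: z₁(K₁−1)(1+ψ(K₂−1)) + z₂(K₂−1)(1+ψ(K₁−1)) = 0
⇒ ψ = [z₁(K₁−1)+z₂(K₂−1)] / [−(K₁−1)(K₂−1)] = 0.18923/0.64010 = 0.2956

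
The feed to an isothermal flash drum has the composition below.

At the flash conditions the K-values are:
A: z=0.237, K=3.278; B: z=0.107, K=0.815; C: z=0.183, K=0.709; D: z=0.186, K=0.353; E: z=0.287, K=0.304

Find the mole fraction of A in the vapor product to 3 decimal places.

Rachford–Rice: g(V/F) = Σ zᵢ(Kᵢ−1)/(1+V/F(Kᵢ−1)) = 0.
Feasibility: ΣzᵢKᵢ = 1.147, Σzᵢ/Kᵢ = 1.933 — both > 1, two phases present.
Iterate (Newton) starting at V/F = 0.5:
  V/F = 0.500: g = -0.3160, g' = -0.792 → V/F = 0.101
  V/F = 0.101: g = 0.0204, g' = -1.083 → V/F = 0.120
Converged at V/F = 0.120.
Compositions from xᵢ = zᵢ/(1+V/F(Kᵢ−1)), yᵢ = Kᵢxᵢ:
  A: x = 0.186, y = 0.610
  B: x = 0.109, y = 0.089
  C: x = 0.190, y = 0.134
  D: x = 0.202, y = 0.071
  E: x = 0.313, y = 0.095

y_A = 0.610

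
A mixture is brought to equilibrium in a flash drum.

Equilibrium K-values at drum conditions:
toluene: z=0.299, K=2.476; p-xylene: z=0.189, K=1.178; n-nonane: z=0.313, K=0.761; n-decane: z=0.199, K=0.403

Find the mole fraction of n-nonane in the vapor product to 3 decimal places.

y_n-nonane = 0.276

Let β = V/F and solve Σ zᵢ(Kᵢ−1)/(1+β(Kᵢ−1)) = 0.
Feasibility: ΣzᵢKᵢ = 1.281, Σzᵢ/Kᵢ = 1.186 — both > 1, two phases present.
Iterate (Newton) starting at β = 0.6:
  β = 0.600: g = -0.0080, g' = -0.385 → β = 0.579
Converged at β = 0.579.
Compositions from xᵢ = zᵢ/(1+β(Kᵢ−1)), yᵢ = Kᵢxᵢ:
  toluene: x = 0.161, y = 0.399
  p-xylene: x = 0.171, y = 0.202
  n-nonane: x = 0.363, y = 0.276
  n-decane: x = 0.304, y = 0.123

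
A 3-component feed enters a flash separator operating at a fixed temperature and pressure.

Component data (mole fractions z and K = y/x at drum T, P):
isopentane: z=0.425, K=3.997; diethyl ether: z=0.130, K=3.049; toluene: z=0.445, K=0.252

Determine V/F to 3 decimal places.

V/F = 0.579

Rachford–Rice: g(V/F) = Σ zᵢ(Kᵢ−1)/(1+V/F(Kᵢ−1)) = 0.
Check two-phase: ΣzᵢKᵢ = 2.207 > 1 and Σzᵢ/Kᵢ = 1.915 > 1, so g(0) = 1.207 > 0 and g(1) = -0.915 < 0.
Newton–Raphson from V/F = 0.5:
  V/F = 0.500: g = 0.1096, g' = -1.380 → V/F = 0.579
Converged at V/F = 0.579.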